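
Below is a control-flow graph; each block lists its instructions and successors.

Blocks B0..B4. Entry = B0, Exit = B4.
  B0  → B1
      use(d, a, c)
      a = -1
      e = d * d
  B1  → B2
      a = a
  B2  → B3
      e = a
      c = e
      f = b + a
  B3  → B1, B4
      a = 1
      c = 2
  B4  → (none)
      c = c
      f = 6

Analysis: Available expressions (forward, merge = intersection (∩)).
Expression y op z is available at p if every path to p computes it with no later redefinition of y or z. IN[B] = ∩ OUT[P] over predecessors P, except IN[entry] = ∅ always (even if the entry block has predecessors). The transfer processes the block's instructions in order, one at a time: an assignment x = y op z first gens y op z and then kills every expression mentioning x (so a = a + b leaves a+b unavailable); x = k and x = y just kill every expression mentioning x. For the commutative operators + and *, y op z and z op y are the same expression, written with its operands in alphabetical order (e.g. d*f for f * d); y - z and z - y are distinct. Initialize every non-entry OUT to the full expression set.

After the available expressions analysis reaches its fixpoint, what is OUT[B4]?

Answer: {d*d}

Trace:
Converged values:
  B0:   IN={}   OUT={d*d}
  B1:   IN={d*d}   OUT={d*d}
  B2:   IN={d*d}   OUT={a+b, d*d}
  B3:   IN={a+b, d*d}   OUT={d*d}
  B4:   IN={d*d}   OUT={d*d}

Merge at B4: IN[B4] = OUT[B3] = {d*d}
Applying B4's transfer function to that IN value gives OUT[B4] (row B4 above).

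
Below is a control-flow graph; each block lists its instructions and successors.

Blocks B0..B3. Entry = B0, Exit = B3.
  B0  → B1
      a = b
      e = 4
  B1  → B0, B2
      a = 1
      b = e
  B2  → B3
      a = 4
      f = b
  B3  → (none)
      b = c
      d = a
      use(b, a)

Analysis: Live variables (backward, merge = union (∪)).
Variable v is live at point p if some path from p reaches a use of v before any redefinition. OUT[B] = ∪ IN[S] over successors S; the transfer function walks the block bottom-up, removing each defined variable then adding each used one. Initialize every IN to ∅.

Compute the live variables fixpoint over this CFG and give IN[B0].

Converged values:
  B0:   IN={b, c}   OUT={c, e}
  B1:   IN={c, e}   OUT={b, c}
  B2:   IN={b, c}   OUT={a, c}
  B3:   IN={a, c}   OUT={}

Merge at B0: OUT[B0] = IN[B1] = {c, e}
Applying B0's transfer function to that OUT value gives IN[B0] (row B0 above).

Answer: {b, c}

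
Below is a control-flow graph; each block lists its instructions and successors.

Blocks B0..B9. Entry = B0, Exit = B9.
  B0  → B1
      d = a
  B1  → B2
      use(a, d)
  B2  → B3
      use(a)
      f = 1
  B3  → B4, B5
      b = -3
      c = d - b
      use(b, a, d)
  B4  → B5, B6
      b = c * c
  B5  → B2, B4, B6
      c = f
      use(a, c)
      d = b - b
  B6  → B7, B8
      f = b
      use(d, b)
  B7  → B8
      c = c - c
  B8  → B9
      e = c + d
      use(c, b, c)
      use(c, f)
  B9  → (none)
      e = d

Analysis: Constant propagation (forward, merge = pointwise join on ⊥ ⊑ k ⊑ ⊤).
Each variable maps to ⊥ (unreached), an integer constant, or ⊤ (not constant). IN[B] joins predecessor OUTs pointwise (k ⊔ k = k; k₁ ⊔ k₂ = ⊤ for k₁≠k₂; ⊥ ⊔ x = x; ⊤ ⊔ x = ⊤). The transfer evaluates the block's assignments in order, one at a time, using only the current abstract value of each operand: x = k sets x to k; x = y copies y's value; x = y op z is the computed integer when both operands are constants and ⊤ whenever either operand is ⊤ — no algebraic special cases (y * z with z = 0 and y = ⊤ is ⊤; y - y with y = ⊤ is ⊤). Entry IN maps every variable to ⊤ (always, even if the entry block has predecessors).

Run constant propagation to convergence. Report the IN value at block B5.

Fixpoint table:
  B0: | IN=(all ⊤) | OUT=(all ⊤)
  B1: | IN=(all ⊤) | OUT=(all ⊤)
  B2: | IN=(all ⊤) | OUT={f:1; rest ⊤}
  B3: | IN={f:1; rest ⊤} | OUT={b:-3, f:1; rest ⊤}
  B4: | IN={f:1; rest ⊤} | OUT={f:1; rest ⊤}
  B5: | IN={f:1; rest ⊤} | OUT={c:1, f:1; rest ⊤}
  B6: | IN={f:1; rest ⊤} | OUT=(all ⊤)
  B7: | IN=(all ⊤) | OUT=(all ⊤)
  B8: | IN=(all ⊤) | OUT=(all ⊤)
  B9: | IN=(all ⊤) | OUT=(all ⊤)

Merge at B5: IN[B5] = OUT[B3] ⊔ OUT[B4] = {a: ⊤, b: ⊤, c: ⊤, d: ⊤, e: ⊤, f: 1}

Answer: {a: ⊤, b: ⊤, c: ⊤, d: ⊤, e: ⊤, f: 1}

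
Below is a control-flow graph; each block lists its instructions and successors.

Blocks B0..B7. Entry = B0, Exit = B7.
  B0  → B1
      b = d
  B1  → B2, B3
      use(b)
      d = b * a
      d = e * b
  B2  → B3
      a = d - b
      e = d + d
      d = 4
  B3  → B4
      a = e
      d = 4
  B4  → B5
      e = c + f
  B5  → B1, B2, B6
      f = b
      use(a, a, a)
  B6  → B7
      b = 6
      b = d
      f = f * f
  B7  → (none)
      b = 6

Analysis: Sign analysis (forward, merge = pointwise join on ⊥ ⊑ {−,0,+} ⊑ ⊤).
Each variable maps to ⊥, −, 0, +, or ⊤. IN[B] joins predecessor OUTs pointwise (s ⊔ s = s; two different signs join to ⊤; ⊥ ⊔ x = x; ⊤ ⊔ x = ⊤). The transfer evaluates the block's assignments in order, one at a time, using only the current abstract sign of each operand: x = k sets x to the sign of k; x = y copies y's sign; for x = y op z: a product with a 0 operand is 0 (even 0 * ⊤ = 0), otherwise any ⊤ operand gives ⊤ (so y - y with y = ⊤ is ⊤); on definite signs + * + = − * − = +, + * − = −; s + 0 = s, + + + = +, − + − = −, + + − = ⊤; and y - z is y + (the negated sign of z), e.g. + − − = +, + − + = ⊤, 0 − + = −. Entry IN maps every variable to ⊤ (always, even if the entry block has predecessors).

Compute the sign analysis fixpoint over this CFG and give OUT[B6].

Answer: {a: ⊤, b: +, c: ⊤, d: +, e: ⊤, f: ⊤}

Derivation:
Per-block solution:
  B0:  IN=(all ⊤)  OUT=(all ⊤)
  B1:  IN=(all ⊤)  OUT=(all ⊤)
  B2:  IN=(all ⊤)  OUT={d:+; rest ⊤}
  B3:  IN=(all ⊤)  OUT={d:+; rest ⊤}
  B4:  IN={d:+; rest ⊤}  OUT={d:+; rest ⊤}
  B5:  IN={d:+; rest ⊤}  OUT={d:+; rest ⊤}
  B6:  IN={d:+; rest ⊤}  OUT={b:+, d:+; rest ⊤}
  B7:  IN={b:+, d:+; rest ⊤}  OUT={b:+, d:+; rest ⊤}

Merge at B6: IN[B6] = OUT[B5] = {a: ⊤, b: ⊤, c: ⊤, d: +, e: ⊤, f: ⊤}
Applying B6's transfer function to that IN value gives OUT[B6] (row B6 above).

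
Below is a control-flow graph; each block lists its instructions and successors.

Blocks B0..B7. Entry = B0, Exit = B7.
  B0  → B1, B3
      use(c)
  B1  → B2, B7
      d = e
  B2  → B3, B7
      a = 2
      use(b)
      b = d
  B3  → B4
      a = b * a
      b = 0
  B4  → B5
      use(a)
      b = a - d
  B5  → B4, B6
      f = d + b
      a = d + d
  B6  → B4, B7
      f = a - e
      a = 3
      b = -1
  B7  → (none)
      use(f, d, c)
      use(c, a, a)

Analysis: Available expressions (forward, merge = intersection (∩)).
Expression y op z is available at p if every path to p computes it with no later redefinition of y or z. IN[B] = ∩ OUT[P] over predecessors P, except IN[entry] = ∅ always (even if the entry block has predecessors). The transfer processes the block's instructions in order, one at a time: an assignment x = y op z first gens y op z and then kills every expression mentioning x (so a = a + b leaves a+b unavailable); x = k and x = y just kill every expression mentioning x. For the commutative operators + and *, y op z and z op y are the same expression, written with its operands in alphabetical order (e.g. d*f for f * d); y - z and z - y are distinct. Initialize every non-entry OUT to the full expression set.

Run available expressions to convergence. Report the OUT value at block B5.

Per-block solution:
  B0:  IN={}  OUT={}
  B1:  IN={}  OUT={}
  B2:  IN={}  OUT={}
  B3:  IN={}  OUT={}
  B4:  IN={}  OUT={a-d}
  B5:  IN={a-d}  OUT={b+d, d+d}
  B6:  IN={b+d, d+d}  OUT={d+d}
  B7:  IN={}  OUT={}

Merge at B5: IN[B5] = OUT[B4] = {a-d}
Applying B5's transfer function to that IN value gives OUT[B5] (row B5 above).

Answer: {b+d, d+d}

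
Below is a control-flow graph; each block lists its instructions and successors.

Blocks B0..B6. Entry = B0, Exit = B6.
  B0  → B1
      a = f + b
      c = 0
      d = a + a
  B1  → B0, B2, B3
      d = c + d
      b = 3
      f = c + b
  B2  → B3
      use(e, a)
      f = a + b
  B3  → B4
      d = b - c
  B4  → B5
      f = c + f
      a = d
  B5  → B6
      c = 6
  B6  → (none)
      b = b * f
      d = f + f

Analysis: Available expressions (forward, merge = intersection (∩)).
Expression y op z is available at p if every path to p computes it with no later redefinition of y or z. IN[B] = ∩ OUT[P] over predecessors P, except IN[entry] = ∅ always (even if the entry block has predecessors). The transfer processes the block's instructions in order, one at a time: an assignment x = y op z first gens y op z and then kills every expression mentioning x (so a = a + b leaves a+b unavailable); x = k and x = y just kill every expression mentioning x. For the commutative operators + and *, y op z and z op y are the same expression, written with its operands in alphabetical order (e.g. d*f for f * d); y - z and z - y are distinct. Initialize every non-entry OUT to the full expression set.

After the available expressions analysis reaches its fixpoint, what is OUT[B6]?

Converged values:
  B0: | IN={} | OUT={a+a, b+f}
  B1: | IN={a+a, b+f} | OUT={a+a, b+c}
  B2: | IN={a+a, b+c} | OUT={a+a, a+b, b+c}
  B3: | IN={a+a, b+c} | OUT={a+a, b+c, b-c}
  B4: | IN={a+a, b+c, b-c} | OUT={b+c, b-c}
  B5: | IN={b+c, b-c} | OUT={}
  B6: | IN={} | OUT={f+f}

Merge at B6: IN[B6] = OUT[B5] = {}
Applying B6's transfer function to that IN value gives OUT[B6] (row B6 above).

Answer: {f+f}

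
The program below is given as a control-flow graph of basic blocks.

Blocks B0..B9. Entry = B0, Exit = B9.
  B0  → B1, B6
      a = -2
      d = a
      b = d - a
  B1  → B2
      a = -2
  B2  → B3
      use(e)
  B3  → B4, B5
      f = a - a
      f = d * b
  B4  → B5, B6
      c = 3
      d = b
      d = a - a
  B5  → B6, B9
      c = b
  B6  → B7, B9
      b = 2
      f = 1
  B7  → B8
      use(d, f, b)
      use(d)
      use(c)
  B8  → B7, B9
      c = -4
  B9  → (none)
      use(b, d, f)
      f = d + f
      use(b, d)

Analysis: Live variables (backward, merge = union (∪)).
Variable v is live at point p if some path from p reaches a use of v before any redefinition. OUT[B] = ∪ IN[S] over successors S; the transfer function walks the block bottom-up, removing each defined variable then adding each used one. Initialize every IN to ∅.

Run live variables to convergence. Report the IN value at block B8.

Fixpoint table:
  B0: | IN={c, e} | OUT={b, c, d, e}
  B1: | IN={b, d, e} | OUT={a, b, d, e}
  B2: | IN={a, b, d, e} | OUT={a, b, d}
  B3: | IN={a, b, d} | OUT={a, b, d, f}
  B4: | IN={a, b, f} | OUT={b, c, d, f}
  B5: | IN={b, d, f} | OUT={b, c, d, f}
  B6: | IN={c, d} | OUT={b, c, d, f}
  B7: | IN={b, c, d, f} | OUT={b, d, f}
  B8: | IN={b, d, f} | OUT={b, c, d, f}
  B9: | IN={b, d, f} | OUT={}

Merge at B8: OUT[B8] = IN[B7] ⊔ IN[B9] = {b, c, d, f}
Applying B8's transfer function to that OUT value gives IN[B8] (row B8 above).

Answer: {b, d, f}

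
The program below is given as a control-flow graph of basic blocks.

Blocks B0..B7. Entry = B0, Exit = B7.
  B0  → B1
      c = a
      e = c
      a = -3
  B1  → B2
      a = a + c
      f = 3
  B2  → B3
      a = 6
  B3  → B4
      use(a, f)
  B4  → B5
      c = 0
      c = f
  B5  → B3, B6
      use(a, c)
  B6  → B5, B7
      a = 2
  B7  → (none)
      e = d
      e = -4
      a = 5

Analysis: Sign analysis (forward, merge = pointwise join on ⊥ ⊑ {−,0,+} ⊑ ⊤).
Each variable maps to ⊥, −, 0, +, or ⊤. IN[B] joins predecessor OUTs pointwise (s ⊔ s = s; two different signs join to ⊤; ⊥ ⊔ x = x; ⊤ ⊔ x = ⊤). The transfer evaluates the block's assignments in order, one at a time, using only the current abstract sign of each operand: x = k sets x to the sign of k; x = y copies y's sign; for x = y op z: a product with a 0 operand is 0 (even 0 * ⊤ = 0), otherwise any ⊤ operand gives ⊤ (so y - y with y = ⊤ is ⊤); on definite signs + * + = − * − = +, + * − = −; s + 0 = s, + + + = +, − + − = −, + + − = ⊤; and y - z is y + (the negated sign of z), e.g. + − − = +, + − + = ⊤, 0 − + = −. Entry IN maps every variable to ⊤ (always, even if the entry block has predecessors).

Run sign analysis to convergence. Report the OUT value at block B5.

Converged values:
  B0:   IN=(all ⊤)   OUT={a:-; rest ⊤}
  B1:   IN={a:-; rest ⊤}   OUT={f:+; rest ⊤}
  B2:   IN={f:+; rest ⊤}   OUT={a:+, f:+; rest ⊤}
  B3:   IN={a:+, f:+; rest ⊤}   OUT={a:+, f:+; rest ⊤}
  B4:   IN={a:+, f:+; rest ⊤}   OUT={a:+, c:+, f:+; rest ⊤}
  B5:   IN={a:+, c:+, f:+; rest ⊤}   OUT={a:+, c:+, f:+; rest ⊤}
  B6:   IN={a:+, c:+, f:+; rest ⊤}   OUT={a:+, c:+, f:+; rest ⊤}
  B7:   IN={a:+, c:+, f:+; rest ⊤}   OUT={a:+, c:+, e:-, f:+; rest ⊤}

Merge at B5: IN[B5] = OUT[B4] ⊔ OUT[B6] = {a: +, b: ⊤, c: +, d: ⊤, e: ⊤, f: +}
Applying B5's transfer function to that IN value gives OUT[B5] (row B5 above).

Answer: {a: +, b: ⊤, c: +, d: ⊤, e: ⊤, f: +}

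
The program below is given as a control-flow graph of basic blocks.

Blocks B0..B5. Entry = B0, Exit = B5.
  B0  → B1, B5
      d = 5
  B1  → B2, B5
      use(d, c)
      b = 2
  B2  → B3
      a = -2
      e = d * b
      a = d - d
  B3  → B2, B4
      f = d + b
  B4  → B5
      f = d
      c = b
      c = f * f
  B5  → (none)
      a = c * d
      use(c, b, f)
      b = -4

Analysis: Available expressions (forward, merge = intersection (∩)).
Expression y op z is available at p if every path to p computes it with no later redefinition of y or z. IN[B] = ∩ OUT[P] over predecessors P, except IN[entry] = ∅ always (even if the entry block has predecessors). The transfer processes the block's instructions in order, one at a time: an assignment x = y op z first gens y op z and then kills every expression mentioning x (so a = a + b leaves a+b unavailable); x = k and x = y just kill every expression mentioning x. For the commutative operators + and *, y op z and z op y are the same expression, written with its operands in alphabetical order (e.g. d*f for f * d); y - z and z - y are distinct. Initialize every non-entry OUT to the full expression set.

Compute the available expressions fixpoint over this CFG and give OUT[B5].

Fixpoint table:
  B0: | IN={} | OUT={}
  B1: | IN={} | OUT={}
  B2: | IN={} | OUT={b*d, d-d}
  B3: | IN={b*d, d-d} | OUT={b*d, b+d, d-d}
  B4: | IN={b*d, b+d, d-d} | OUT={b*d, b+d, d-d, f*f}
  B5: | IN={} | OUT={c*d}

Merge at B5: IN[B5] = OUT[B0] ∩ OUT[B1] ∩ OUT[B4] = {}
Applying B5's transfer function to that IN value gives OUT[B5] (row B5 above).

Answer: {c*d}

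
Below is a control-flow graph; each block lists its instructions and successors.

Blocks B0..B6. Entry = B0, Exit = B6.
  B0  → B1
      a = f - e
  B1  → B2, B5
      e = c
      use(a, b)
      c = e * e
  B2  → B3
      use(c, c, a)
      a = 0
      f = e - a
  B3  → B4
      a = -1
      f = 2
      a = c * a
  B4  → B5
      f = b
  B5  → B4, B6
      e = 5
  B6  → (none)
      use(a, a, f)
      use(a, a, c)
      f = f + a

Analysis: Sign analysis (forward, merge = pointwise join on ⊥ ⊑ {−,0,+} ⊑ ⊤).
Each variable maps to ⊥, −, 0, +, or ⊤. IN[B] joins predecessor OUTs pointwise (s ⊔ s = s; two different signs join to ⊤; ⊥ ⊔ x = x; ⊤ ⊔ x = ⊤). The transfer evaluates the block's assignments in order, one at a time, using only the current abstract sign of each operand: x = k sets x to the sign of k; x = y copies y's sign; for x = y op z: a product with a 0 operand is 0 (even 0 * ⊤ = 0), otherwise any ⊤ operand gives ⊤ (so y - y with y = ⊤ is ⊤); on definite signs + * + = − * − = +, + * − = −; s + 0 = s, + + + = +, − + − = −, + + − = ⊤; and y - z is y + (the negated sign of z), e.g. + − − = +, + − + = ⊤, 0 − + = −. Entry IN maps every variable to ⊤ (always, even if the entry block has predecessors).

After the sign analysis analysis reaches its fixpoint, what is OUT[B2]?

Converged values:
  B0: | IN=(all ⊤) | OUT=(all ⊤)
  B1: | IN=(all ⊤) | OUT=(all ⊤)
  B2: | IN=(all ⊤) | OUT={a:0; rest ⊤}
  B3: | IN={a:0; rest ⊤} | OUT={f:+; rest ⊤}
  B4: | IN=(all ⊤) | OUT=(all ⊤)
  B5: | IN=(all ⊤) | OUT={e:+; rest ⊤}
  B6: | IN={e:+; rest ⊤} | OUT={e:+; rest ⊤}

Merge at B2: IN[B2] = OUT[B1] = {a: ⊤, b: ⊤, c: ⊤, d: ⊤, e: ⊤, f: ⊤}
Applying B2's transfer function to that IN value gives OUT[B2] (row B2 above).

Answer: {a: 0, b: ⊤, c: ⊤, d: ⊤, e: ⊤, f: ⊤}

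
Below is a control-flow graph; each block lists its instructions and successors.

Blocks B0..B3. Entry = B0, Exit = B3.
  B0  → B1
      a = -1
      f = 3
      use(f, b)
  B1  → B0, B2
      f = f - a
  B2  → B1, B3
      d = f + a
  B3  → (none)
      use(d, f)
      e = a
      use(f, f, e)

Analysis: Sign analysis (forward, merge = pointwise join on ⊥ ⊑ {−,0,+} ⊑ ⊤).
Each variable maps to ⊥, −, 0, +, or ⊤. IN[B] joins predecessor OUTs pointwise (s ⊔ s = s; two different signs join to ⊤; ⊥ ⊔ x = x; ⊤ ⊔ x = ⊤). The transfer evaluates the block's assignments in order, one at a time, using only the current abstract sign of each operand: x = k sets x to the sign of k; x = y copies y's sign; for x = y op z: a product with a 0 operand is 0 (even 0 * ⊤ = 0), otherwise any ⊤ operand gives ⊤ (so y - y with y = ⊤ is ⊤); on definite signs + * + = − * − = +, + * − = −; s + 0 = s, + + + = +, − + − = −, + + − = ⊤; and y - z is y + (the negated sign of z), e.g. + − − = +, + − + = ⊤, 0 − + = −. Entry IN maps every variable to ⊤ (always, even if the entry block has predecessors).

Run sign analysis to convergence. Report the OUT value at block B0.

Answer: {a: -, b: ⊤, c: ⊤, d: ⊤, e: ⊤, f: +}

Trace:
Converged values:
  B0: | IN=(all ⊤) | OUT={a:-, f:+; rest ⊤}
  B1: | IN={a:-, f:+; rest ⊤} | OUT={a:-, f:+; rest ⊤}
  B2: | IN={a:-, f:+; rest ⊤} | OUT={a:-, f:+; rest ⊤}
  B3: | IN={a:-, f:+; rest ⊤} | OUT={a:-, e:-, f:+; rest ⊤}

Merge at B0 (entry node, so the boundary value (all ⊤) is joined with the incoming edge(s)): IN[B0] = (all ⊤) ⊔ OUT[B1] = {a: ⊤, b: ⊤, c: ⊤, d: ⊤, e: ⊤, f: ⊤}
Applying B0's transfer function to that IN value gives OUT[B0] (row B0 above).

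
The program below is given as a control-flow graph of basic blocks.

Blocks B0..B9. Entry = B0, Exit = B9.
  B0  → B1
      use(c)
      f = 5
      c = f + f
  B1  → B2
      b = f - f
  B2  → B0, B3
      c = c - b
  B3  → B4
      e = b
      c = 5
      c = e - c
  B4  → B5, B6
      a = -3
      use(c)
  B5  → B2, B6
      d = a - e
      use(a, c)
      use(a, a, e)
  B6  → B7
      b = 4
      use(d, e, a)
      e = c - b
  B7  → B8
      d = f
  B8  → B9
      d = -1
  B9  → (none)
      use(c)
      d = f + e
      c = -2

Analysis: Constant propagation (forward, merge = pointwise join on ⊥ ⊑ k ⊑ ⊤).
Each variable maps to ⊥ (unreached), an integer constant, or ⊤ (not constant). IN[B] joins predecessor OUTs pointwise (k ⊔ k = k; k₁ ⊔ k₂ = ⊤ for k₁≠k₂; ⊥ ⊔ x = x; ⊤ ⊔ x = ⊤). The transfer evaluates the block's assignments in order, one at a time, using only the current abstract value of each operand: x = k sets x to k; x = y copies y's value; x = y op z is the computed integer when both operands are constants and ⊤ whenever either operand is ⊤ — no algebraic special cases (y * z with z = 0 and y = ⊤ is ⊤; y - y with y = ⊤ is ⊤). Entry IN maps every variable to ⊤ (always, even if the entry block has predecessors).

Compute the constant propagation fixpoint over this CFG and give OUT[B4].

Answer: {a: -3, b: 0, c: -5, d: ⊤, e: 0, f: 5}

Working:
Fixpoint table:
  B0:   IN=(all ⊤)   OUT={c:10, f:5; rest ⊤}
  B1:   IN={c:10, f:5; rest ⊤}   OUT={b:0, c:10, f:5; rest ⊤}
  B2:   IN={b:0, f:5; rest ⊤}   OUT={b:0, f:5; rest ⊤}
  B3:   IN={b:0, f:5; rest ⊤}   OUT={b:0, c:-5, e:0, f:5; rest ⊤}
  B4:   IN={b:0, c:-5, e:0, f:5; rest ⊤}   OUT={a:-3, b:0, c:-5, e:0, f:5; rest ⊤}
  B5:   IN={a:-3, b:0, c:-5, e:0, f:5; rest ⊤}   OUT={a:-3, b:0, c:-5, d:-3, e:0, f:5; rest ⊤}
  B6:   IN={a:-3, b:0, c:-5, e:0, f:5; rest ⊤}   OUT={a:-3, b:4, c:-5, e:-9, f:5; rest ⊤}
  B7:   IN={a:-3, b:4, c:-5, e:-9, f:5; rest ⊤}   OUT={a:-3, b:4, c:-5, d:5, e:-9, f:5; rest ⊤}
  B8:   IN={a:-3, b:4, c:-5, d:5, e:-9, f:5; rest ⊤}   OUT={a:-3, b:4, c:-5, d:-1, e:-9, f:5; rest ⊤}
  B9:   IN={a:-3, b:4, c:-5, d:-1, e:-9, f:5; rest ⊤}   OUT={a:-3, b:4, c:-2, d:-4, e:-9, f:5; rest ⊤}

Merge at B4: IN[B4] = OUT[B3] = {a: ⊤, b: 0, c: -5, d: ⊤, e: 0, f: 5}
Applying B4's transfer function to that IN value gives OUT[B4] (row B4 above).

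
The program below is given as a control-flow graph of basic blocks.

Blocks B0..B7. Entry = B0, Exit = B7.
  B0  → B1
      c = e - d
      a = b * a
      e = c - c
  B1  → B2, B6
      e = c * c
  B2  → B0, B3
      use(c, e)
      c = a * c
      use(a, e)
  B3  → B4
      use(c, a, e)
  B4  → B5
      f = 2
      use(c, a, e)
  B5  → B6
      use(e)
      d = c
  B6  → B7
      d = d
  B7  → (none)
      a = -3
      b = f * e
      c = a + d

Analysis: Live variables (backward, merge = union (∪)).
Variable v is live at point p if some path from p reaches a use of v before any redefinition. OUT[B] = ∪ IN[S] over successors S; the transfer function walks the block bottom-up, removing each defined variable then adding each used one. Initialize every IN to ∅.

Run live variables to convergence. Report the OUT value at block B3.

Converged values:
  B0: | IN={a, b, d, e, f} | OUT={a, b, c, d, f}
  B1: | IN={a, b, c, d, f} | OUT={a, b, c, d, e, f}
  B2: | IN={a, b, c, d, e, f} | OUT={a, b, c, d, e, f}
  B3: | IN={a, c, e} | OUT={a, c, e}
  B4: | IN={a, c, e} | OUT={c, e, f}
  B5: | IN={c, e, f} | OUT={d, e, f}
  B6: | IN={d, e, f} | OUT={d, e, f}
  B7: | IN={d, e, f} | OUT={}

Merge at B3: OUT[B3] = IN[B4] = {a, c, e}

Answer: {a, c, e}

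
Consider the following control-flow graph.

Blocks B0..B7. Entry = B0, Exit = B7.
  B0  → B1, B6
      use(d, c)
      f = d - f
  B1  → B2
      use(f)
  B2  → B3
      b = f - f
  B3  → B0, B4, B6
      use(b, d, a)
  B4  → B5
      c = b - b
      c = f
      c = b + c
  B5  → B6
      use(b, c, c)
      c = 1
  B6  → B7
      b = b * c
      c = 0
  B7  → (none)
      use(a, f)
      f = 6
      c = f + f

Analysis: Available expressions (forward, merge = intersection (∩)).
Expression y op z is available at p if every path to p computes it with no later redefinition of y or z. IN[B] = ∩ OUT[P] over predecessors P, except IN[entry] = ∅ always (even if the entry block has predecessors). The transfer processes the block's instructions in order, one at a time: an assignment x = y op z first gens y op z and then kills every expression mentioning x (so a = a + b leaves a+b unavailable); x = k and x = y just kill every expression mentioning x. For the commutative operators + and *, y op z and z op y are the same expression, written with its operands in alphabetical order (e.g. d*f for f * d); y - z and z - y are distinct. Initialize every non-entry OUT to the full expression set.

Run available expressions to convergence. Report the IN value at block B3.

Per-block solution:
  B0: | IN={} | OUT={}
  B1: | IN={} | OUT={}
  B2: | IN={} | OUT={f-f}
  B3: | IN={f-f} | OUT={f-f}
  B4: | IN={f-f} | OUT={b-b, f-f}
  B5: | IN={b-b, f-f} | OUT={b-b, f-f}
  B6: | IN={} | OUT={}
  B7: | IN={} | OUT={f+f}

Merge at B3: IN[B3] = OUT[B2] = {f-f}

Answer: {f-f}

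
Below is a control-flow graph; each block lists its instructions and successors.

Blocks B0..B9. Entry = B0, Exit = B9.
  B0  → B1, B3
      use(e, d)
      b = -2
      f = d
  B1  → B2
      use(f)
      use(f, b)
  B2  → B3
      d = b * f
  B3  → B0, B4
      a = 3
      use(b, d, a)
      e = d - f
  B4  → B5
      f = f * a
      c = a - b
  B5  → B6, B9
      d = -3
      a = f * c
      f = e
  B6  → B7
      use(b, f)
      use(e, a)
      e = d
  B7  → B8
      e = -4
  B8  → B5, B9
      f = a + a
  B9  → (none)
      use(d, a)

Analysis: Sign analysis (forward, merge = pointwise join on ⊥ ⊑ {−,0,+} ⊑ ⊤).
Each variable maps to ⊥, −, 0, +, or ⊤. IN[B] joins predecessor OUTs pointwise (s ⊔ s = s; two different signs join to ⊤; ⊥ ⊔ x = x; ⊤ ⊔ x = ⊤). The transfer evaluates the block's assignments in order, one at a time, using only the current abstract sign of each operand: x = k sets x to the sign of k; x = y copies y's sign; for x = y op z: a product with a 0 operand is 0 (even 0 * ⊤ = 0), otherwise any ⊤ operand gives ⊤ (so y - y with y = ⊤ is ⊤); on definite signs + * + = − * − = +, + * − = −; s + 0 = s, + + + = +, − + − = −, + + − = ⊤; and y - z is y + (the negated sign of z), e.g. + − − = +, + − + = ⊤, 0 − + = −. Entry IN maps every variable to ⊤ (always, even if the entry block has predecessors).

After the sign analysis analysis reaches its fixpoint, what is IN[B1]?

Per-block solution:
  B0:  IN=(all ⊤)  OUT={b:-; rest ⊤}
  B1:  IN={b:-; rest ⊤}  OUT={b:-; rest ⊤}
  B2:  IN={b:-; rest ⊤}  OUT={b:-; rest ⊤}
  B3:  IN={b:-; rest ⊤}  OUT={a:+, b:-; rest ⊤}
  B4:  IN={a:+, b:-; rest ⊤}  OUT={a:+, b:-, c:+; rest ⊤}
  B5:  IN={b:-, c:+; rest ⊤}  OUT={b:-, c:+, d:-; rest ⊤}
  B6:  IN={b:-, c:+, d:-; rest ⊤}  OUT={b:-, c:+, d:-, e:-; rest ⊤}
  B7:  IN={b:-, c:+, d:-, e:-; rest ⊤}  OUT={b:-, c:+, d:-, e:-; rest ⊤}
  B8:  IN={b:-, c:+, d:-, e:-; rest ⊤}  OUT={b:-, c:+, d:-, e:-; rest ⊤}
  B9:  IN={b:-, c:+, d:-; rest ⊤}  OUT={b:-, c:+, d:-; rest ⊤}

Merge at B1: IN[B1] = OUT[B0] = {a: ⊤, b: -, c: ⊤, d: ⊤, e: ⊤, f: ⊤}

Answer: {a: ⊤, b: -, c: ⊤, d: ⊤, e: ⊤, f: ⊤}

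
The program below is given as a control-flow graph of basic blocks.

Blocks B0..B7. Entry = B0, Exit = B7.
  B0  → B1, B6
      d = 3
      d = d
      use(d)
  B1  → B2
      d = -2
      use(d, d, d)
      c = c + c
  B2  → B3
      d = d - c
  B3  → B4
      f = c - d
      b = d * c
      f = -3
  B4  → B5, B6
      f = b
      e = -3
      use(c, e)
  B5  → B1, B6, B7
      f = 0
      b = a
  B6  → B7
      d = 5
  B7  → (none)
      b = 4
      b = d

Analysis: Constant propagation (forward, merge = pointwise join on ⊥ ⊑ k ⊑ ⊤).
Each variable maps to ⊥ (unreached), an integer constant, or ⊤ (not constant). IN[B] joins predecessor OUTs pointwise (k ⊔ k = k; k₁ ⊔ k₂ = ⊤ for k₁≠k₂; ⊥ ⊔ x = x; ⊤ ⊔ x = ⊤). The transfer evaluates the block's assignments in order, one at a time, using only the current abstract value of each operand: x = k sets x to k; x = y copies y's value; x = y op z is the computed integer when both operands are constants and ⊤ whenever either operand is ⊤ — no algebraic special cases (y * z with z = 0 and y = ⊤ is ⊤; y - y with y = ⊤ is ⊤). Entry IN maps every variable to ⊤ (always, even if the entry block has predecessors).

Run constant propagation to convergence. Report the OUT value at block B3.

Answer: {a: ⊤, b: ⊤, c: ⊤, d: ⊤, e: ⊤, f: -3}

Derivation:
Converged values:
  B0:  IN=(all ⊤)  OUT={d:3; rest ⊤}
  B1:  IN=(all ⊤)  OUT={d:-2; rest ⊤}
  B2:  IN={d:-2; rest ⊤}  OUT=(all ⊤)
  B3:  IN=(all ⊤)  OUT={f:-3; rest ⊤}
  B4:  IN={f:-3; rest ⊤}  OUT={e:-3; rest ⊤}
  B5:  IN={e:-3; rest ⊤}  OUT={e:-3, f:0; rest ⊤}
  B6:  IN=(all ⊤)  OUT={d:5; rest ⊤}
  B7:  IN=(all ⊤)  OUT=(all ⊤)

Merge at B3: IN[B3] = OUT[B2] = {a: ⊤, b: ⊤, c: ⊤, d: ⊤, e: ⊤, f: ⊤}
Applying B3's transfer function to that IN value gives OUT[B3] (row B3 above).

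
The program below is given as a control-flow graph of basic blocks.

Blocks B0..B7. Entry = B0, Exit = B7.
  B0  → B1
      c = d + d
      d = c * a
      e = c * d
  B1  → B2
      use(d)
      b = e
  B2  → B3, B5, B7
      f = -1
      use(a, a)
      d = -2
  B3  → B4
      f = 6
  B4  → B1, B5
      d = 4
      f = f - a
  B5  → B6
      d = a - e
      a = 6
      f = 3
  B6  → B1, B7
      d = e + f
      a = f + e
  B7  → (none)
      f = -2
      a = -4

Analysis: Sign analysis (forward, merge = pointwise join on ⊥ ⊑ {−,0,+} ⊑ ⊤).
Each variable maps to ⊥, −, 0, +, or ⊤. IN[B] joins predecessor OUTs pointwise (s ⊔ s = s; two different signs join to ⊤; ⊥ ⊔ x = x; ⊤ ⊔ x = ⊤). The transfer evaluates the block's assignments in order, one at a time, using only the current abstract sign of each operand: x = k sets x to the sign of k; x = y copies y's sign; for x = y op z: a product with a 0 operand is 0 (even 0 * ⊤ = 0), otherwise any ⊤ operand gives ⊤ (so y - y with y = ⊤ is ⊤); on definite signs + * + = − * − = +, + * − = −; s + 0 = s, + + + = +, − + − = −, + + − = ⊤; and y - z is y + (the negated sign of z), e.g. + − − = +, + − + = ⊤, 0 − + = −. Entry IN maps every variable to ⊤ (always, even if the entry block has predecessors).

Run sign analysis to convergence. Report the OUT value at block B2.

Per-block solution:
  B0: | IN=(all ⊤) | OUT=(all ⊤)
  B1: | IN=(all ⊤) | OUT=(all ⊤)
  B2: | IN=(all ⊤) | OUT={d:-, f:-; rest ⊤}
  B3: | IN={d:-, f:-; rest ⊤} | OUT={d:-, f:+; rest ⊤}
  B4: | IN={d:-, f:+; rest ⊤} | OUT={d:+; rest ⊤}
  B5: | IN=(all ⊤) | OUT={a:+, f:+; rest ⊤}
  B6: | IN={a:+, f:+; rest ⊤} | OUT={f:+; rest ⊤}
  B7: | IN=(all ⊤) | OUT={a:-, f:-; rest ⊤}

Merge at B2: IN[B2] = OUT[B1] = {a: ⊤, b: ⊤, c: ⊤, d: ⊤, e: ⊤, f: ⊤}
Applying B2's transfer function to that IN value gives OUT[B2] (row B2 above).

Answer: {a: ⊤, b: ⊤, c: ⊤, d: -, e: ⊤, f: -}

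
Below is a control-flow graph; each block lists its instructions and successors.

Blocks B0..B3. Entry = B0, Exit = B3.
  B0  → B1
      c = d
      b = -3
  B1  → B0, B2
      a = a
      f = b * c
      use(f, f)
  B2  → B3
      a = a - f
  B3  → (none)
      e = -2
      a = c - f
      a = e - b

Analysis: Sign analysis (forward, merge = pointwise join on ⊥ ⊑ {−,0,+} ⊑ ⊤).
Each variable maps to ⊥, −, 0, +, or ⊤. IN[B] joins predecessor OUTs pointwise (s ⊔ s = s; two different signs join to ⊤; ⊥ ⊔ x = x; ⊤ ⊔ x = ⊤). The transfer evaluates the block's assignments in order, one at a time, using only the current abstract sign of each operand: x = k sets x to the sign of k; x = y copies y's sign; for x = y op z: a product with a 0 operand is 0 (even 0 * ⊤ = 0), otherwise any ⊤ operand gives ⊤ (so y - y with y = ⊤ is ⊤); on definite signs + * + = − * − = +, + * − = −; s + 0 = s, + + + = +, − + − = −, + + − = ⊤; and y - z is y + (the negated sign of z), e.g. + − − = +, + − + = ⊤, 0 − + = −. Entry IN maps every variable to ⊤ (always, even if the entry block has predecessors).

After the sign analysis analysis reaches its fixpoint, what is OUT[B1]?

Fixpoint table:
  B0:   IN=(all ⊤)   OUT={b:-; rest ⊤}
  B1:   IN={b:-; rest ⊤}   OUT={b:-; rest ⊤}
  B2:   IN={b:-; rest ⊤}   OUT={b:-; rest ⊤}
  B3:   IN={b:-; rest ⊤}   OUT={b:-, e:-; rest ⊤}

Merge at B1: IN[B1] = OUT[B0] = {a: ⊤, b: -, c: ⊤, d: ⊤, e: ⊤, f: ⊤}
Applying B1's transfer function to that IN value gives OUT[B1] (row B1 above).

Answer: {a: ⊤, b: -, c: ⊤, d: ⊤, e: ⊤, f: ⊤}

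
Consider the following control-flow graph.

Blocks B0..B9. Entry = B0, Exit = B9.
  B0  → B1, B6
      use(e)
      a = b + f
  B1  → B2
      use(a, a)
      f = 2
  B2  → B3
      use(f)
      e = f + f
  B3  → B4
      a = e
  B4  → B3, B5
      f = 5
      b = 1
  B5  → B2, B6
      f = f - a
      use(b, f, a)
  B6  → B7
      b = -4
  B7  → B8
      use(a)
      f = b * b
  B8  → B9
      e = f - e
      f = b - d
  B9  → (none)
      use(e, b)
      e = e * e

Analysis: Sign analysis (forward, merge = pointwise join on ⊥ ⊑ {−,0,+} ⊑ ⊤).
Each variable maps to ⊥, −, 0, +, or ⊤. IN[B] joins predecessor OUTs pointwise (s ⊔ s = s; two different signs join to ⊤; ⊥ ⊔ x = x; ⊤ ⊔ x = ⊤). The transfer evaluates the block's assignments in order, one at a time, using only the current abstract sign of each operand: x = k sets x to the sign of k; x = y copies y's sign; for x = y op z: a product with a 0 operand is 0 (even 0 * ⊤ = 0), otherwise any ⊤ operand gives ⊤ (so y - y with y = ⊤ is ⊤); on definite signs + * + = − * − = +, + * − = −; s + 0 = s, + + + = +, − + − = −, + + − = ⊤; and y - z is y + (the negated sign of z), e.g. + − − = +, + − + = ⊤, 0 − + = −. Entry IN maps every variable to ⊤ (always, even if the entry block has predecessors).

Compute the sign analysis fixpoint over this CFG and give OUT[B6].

Per-block solution:
  B0:   IN=(all ⊤)   OUT=(all ⊤)
  B1:   IN=(all ⊤)   OUT={f:+; rest ⊤}
  B2:   IN=(all ⊤)   OUT=(all ⊤)
  B3:   IN=(all ⊤)   OUT=(all ⊤)
  B4:   IN=(all ⊤)   OUT={b:+, f:+; rest ⊤}
  B5:   IN={b:+, f:+; rest ⊤}   OUT={b:+; rest ⊤}
  B6:   IN=(all ⊤)   OUT={b:-; rest ⊤}
  B7:   IN={b:-; rest ⊤}   OUT={b:-, f:+; rest ⊤}
  B8:   IN={b:-, f:+; rest ⊤}   OUT={b:-; rest ⊤}
  B9:   IN={b:-; rest ⊤}   OUT={b:-; rest ⊤}

Merge at B6: IN[B6] = OUT[B0] ⊔ OUT[B5] = {a: ⊤, b: ⊤, c: ⊤, d: ⊤, e: ⊤, f: ⊤}
Applying B6's transfer function to that IN value gives OUT[B6] (row B6 above).

Answer: {a: ⊤, b: -, c: ⊤, d: ⊤, e: ⊤, f: ⊤}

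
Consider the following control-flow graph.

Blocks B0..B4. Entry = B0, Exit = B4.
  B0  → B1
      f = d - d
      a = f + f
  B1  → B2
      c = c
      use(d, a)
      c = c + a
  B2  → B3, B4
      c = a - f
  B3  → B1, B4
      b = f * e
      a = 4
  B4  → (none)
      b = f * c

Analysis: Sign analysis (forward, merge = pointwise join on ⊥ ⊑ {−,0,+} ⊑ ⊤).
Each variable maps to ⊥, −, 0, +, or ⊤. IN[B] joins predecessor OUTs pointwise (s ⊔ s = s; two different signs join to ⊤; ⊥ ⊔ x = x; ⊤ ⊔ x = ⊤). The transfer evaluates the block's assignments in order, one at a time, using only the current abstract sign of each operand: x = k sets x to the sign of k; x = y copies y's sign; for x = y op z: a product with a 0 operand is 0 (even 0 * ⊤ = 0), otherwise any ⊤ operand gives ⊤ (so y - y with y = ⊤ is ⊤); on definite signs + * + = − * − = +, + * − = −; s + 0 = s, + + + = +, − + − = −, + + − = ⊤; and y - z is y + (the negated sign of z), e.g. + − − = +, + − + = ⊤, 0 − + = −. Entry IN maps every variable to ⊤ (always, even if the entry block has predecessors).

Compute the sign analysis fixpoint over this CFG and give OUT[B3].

Answer: {a: +, b: ⊤, c: ⊤, d: ⊤, e: ⊤, f: ⊤}

Trace:
Per-block solution:
  B0:   IN=(all ⊤)   OUT=(all ⊤)
  B1:   IN=(all ⊤)   OUT=(all ⊤)
  B2:   IN=(all ⊤)   OUT=(all ⊤)
  B3:   IN=(all ⊤)   OUT={a:+; rest ⊤}
  B4:   IN=(all ⊤)   OUT=(all ⊤)

Merge at B3: IN[B3] = OUT[B2] = {a: ⊤, b: ⊤, c: ⊤, d: ⊤, e: ⊤, f: ⊤}
Applying B3's transfer function to that IN value gives OUT[B3] (row B3 above).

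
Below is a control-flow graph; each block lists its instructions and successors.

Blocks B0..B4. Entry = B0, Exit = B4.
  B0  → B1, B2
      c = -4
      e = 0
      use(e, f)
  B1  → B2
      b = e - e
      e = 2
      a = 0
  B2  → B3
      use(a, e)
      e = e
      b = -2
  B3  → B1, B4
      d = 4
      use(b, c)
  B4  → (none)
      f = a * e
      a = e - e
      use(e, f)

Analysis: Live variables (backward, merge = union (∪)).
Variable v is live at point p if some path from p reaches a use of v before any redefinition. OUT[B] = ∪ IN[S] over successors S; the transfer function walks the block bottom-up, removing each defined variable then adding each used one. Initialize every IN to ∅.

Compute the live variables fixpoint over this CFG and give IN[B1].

Answer: {c, e}

Derivation:
Per-block solution:
  B0: | IN={a, f} | OUT={a, c, e}
  B1: | IN={c, e} | OUT={a, c, e}
  B2: | IN={a, c, e} | OUT={a, b, c, e}
  B3: | IN={a, b, c, e} | OUT={a, c, e}
  B4: | IN={a, e} | OUT={}

Merge at B1: OUT[B1] = IN[B2] = {a, c, e}
Applying B1's transfer function to that OUT value gives IN[B1] (row B1 above).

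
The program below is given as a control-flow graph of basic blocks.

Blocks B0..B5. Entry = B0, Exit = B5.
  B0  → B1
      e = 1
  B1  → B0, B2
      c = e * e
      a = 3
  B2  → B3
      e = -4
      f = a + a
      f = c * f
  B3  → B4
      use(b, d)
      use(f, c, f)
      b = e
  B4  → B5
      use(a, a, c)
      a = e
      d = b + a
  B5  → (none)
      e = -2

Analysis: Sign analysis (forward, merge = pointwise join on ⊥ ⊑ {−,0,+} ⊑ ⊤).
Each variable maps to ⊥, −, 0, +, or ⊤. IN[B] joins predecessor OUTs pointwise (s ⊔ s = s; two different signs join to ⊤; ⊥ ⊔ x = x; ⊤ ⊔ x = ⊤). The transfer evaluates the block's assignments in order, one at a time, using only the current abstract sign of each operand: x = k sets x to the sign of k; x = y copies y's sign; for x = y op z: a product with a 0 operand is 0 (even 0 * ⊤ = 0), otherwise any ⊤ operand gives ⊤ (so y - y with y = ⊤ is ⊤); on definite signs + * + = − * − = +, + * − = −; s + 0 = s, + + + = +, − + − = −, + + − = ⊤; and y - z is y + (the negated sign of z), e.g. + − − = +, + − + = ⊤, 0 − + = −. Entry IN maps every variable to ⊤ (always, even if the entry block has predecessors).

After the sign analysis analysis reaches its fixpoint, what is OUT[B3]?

Per-block solution:
  B0: | IN=(all ⊤) | OUT={e:+; rest ⊤}
  B1: | IN={e:+; rest ⊤} | OUT={a:+, c:+, e:+; rest ⊤}
  B2: | IN={a:+, c:+, e:+; rest ⊤} | OUT={a:+, c:+, e:-, f:+; rest ⊤}
  B3: | IN={a:+, c:+, e:-, f:+; rest ⊤} | OUT={a:+, b:-, c:+, e:-, f:+; rest ⊤}
  B4: | IN={a:+, b:-, c:+, e:-, f:+; rest ⊤} | OUT={a:-, b:-, c:+, d:-, e:-, f:+; rest ⊤}
  B5: | IN={a:-, b:-, c:+, d:-, e:-, f:+; rest ⊤} | OUT={a:-, b:-, c:+, d:-, e:-, f:+; rest ⊤}

Merge at B3: IN[B3] = OUT[B2] = {a: +, b: ⊤, c: +, d: ⊤, e: -, f: +}
Applying B3's transfer function to that IN value gives OUT[B3] (row B3 above).

Answer: {a: +, b: -, c: +, d: ⊤, e: -, f: +}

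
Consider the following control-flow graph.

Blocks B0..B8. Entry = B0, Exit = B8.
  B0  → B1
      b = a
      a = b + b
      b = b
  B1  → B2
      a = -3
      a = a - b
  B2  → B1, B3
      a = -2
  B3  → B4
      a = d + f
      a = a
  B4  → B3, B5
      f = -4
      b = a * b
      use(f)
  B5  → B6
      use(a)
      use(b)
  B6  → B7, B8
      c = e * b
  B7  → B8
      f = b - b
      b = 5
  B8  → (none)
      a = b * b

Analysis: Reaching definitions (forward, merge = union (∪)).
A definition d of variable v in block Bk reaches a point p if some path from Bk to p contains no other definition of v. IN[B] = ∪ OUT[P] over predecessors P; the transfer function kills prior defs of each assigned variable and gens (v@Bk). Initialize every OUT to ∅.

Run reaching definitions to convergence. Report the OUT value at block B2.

Fixpoint table:
  B0: | IN={} | OUT={a@B0, b@B0}
  B1: | IN={a@B0, a@B2, b@B0} | OUT={a@B1, b@B0}
  B2: | IN={a@B1, b@B0} | OUT={a@B2, b@B0}
  B3: | IN={a@B2, a@B3, b@B0, b@B4, f@B4} | OUT={a@B3, b@B0, b@B4, f@B4}
  B4: | IN={a@B3, b@B0, b@B4, f@B4} | OUT={a@B3, b@B4, f@B4}
  B5: | IN={a@B3, b@B4, f@B4} | OUT={a@B3, b@B4, f@B4}
  B6: | IN={a@B3, b@B4, f@B4} | OUT={a@B3, b@B4, c@B6, f@B4}
  B7: | IN={a@B3, b@B4, c@B6, f@B4} | OUT={a@B3, b@B7, c@B6, f@B7}
  B8: | IN={a@B3, b@B4, b@B7, c@B6, f@B4, f@B7} | OUT={a@B8, b@B4, b@B7, c@B6, f@B4, f@B7}

Merge at B2: IN[B2] = OUT[B1] = {a@B1, b@B0}
Applying B2's transfer function to that IN value gives OUT[B2] (row B2 above).

Answer: {a@B2, b@B0}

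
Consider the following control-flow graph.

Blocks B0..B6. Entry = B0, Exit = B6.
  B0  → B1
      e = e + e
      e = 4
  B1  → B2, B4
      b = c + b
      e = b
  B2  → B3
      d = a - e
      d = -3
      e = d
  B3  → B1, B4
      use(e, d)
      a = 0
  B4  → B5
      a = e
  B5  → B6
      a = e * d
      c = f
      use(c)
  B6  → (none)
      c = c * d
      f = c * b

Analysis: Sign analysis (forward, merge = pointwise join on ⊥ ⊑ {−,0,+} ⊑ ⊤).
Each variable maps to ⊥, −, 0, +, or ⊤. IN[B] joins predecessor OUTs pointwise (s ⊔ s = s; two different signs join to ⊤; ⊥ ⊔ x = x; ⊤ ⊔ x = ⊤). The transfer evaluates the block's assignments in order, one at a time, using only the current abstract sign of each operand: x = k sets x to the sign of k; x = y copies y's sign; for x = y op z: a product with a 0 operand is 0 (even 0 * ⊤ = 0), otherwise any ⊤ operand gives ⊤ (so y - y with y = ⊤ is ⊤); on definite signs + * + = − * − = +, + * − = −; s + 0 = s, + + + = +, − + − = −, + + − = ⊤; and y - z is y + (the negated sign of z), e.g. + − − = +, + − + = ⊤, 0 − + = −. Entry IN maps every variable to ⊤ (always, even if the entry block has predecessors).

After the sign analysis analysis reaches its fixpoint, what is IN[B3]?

Answer: {a: ⊤, b: ⊤, c: ⊤, d: -, e: -, f: ⊤}

Trace:
Fixpoint table:
  B0: | IN=(all ⊤) | OUT={e:+; rest ⊤}
  B1: | IN=(all ⊤) | OUT=(all ⊤)
  B2: | IN=(all ⊤) | OUT={d:-, e:-; rest ⊤}
  B3: | IN={d:-, e:-; rest ⊤} | OUT={a:0, d:-, e:-; rest ⊤}
  B4: | IN=(all ⊤) | OUT=(all ⊤)
  B5: | IN=(all ⊤) | OUT=(all ⊤)
  B6: | IN=(all ⊤) | OUT=(all ⊤)

Merge at B3: IN[B3] = OUT[B2] = {a: ⊤, b: ⊤, c: ⊤, d: -, e: -, f: ⊤}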